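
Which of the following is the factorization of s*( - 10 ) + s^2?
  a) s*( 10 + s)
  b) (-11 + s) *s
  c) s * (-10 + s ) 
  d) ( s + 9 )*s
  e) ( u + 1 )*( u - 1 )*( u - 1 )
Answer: c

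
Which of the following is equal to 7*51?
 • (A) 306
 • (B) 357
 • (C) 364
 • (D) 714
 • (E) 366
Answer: B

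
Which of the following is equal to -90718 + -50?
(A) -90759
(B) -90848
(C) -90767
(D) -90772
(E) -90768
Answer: E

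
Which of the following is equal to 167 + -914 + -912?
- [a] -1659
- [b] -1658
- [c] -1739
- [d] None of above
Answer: a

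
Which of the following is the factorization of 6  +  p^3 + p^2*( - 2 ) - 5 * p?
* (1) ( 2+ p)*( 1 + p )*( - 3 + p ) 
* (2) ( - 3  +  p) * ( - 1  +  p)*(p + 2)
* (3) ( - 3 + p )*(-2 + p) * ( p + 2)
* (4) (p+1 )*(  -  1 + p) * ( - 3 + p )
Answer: 2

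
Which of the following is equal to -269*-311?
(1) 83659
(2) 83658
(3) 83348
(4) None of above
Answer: 1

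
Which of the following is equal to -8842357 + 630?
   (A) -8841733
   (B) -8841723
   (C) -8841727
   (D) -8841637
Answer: C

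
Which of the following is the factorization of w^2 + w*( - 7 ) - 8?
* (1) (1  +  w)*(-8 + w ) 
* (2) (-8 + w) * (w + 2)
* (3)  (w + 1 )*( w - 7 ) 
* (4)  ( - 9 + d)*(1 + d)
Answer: 1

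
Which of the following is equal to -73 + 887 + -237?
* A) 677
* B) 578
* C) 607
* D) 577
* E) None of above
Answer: D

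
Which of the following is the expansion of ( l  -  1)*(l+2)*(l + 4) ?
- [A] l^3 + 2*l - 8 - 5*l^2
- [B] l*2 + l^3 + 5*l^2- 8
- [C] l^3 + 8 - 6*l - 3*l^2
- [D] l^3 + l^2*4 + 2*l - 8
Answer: B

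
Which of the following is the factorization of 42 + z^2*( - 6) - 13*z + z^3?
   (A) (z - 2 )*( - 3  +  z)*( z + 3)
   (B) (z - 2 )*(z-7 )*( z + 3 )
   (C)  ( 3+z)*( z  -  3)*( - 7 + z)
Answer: B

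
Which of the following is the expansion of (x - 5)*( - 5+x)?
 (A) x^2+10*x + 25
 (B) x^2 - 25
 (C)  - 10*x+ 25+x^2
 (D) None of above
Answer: C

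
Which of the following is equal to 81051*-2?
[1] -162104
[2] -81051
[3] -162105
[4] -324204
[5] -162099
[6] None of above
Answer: 6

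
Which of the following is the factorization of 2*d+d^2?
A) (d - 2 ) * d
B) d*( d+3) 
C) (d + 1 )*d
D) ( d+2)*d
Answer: D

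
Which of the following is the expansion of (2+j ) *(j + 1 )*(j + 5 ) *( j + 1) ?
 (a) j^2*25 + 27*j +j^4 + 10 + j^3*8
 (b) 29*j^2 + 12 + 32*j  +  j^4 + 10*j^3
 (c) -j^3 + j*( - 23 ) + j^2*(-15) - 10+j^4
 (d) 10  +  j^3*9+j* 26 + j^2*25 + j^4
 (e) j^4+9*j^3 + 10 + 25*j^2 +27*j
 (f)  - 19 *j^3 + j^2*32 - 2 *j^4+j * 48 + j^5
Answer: e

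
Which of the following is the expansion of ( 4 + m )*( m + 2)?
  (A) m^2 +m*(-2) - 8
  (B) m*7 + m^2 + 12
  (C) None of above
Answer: C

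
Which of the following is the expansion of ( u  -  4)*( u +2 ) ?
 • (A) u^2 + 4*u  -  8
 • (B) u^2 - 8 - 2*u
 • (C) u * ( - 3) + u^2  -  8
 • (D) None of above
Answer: B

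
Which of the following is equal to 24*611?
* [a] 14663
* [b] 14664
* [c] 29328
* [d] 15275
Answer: b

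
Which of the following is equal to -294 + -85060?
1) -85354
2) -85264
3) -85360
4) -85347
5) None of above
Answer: 1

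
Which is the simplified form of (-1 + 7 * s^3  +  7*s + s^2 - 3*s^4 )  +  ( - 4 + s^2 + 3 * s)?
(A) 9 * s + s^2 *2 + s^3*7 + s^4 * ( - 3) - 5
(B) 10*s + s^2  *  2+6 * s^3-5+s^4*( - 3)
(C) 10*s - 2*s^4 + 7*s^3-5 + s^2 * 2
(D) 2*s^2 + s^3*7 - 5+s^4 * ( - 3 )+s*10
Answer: D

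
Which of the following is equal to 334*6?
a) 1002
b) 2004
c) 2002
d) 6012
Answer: b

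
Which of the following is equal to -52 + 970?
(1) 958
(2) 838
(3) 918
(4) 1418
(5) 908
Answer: 3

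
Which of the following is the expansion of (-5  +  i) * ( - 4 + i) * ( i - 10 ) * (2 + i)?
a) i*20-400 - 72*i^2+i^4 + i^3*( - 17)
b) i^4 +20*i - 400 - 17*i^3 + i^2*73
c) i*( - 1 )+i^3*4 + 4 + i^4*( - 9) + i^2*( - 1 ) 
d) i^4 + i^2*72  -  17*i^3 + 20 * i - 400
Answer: d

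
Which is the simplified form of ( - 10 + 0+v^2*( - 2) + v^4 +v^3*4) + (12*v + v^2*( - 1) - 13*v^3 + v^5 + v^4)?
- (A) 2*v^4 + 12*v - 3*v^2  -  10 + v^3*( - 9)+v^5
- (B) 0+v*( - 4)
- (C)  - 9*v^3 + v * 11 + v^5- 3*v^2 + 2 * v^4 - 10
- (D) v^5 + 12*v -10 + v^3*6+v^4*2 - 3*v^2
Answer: A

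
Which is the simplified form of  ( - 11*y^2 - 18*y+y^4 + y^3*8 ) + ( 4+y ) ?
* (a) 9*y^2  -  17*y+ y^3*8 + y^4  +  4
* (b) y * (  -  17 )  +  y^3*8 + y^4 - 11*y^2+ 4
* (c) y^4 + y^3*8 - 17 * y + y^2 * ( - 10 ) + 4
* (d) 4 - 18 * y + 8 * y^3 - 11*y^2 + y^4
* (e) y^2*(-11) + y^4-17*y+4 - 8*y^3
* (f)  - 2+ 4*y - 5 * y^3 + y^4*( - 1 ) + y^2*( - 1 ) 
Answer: b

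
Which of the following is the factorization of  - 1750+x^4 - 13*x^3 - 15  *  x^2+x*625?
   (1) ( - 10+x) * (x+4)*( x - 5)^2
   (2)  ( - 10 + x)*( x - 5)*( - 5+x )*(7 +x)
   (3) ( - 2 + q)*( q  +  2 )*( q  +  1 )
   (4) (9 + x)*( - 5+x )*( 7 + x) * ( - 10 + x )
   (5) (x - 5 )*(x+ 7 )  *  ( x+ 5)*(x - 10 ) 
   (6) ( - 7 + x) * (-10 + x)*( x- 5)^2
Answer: 2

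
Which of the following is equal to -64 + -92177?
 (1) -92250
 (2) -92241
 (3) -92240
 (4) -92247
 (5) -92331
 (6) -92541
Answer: 2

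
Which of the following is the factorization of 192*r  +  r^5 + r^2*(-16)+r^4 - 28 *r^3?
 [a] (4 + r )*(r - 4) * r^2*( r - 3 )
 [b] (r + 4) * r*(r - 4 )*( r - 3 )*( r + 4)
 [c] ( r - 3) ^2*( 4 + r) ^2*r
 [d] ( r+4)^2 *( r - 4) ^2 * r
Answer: b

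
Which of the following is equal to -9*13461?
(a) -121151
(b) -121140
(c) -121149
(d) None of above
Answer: c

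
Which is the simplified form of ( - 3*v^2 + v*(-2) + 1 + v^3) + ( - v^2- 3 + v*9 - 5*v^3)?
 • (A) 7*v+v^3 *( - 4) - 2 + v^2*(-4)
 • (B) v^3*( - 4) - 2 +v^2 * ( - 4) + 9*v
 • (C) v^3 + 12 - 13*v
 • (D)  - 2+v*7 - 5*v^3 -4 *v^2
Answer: A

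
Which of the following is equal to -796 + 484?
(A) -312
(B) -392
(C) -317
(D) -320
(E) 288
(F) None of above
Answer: A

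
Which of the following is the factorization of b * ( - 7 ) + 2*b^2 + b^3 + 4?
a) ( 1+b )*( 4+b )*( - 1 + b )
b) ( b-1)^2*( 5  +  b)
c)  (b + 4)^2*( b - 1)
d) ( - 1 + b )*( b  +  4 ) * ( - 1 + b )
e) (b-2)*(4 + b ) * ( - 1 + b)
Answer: d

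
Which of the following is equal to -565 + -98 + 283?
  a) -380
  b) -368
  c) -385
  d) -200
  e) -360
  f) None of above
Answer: a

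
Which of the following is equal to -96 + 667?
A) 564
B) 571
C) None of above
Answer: B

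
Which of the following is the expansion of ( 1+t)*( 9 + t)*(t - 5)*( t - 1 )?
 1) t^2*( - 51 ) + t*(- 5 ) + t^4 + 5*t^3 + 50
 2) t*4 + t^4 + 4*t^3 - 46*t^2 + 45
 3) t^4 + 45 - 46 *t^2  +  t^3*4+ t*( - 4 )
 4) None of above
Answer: 3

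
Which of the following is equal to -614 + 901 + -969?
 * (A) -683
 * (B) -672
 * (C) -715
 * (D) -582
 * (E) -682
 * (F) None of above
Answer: E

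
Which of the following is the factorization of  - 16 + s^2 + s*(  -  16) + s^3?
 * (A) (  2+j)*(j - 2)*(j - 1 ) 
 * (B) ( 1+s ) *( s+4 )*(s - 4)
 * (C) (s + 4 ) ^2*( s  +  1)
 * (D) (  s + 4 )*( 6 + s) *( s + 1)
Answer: B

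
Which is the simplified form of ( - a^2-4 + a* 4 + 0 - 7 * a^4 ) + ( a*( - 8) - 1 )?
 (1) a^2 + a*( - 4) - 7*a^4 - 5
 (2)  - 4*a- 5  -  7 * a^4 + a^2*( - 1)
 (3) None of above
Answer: 2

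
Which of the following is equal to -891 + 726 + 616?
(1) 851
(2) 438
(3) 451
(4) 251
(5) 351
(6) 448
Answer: 3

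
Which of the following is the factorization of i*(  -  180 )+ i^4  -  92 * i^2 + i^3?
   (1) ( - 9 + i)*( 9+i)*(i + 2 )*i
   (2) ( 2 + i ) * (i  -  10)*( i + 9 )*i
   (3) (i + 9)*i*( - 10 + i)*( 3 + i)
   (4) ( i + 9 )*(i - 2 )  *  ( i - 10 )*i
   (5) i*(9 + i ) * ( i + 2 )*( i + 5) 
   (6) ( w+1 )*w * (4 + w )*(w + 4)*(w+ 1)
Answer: 2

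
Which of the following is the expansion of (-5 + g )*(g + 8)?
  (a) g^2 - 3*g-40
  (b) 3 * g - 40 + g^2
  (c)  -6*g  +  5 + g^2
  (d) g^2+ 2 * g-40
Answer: b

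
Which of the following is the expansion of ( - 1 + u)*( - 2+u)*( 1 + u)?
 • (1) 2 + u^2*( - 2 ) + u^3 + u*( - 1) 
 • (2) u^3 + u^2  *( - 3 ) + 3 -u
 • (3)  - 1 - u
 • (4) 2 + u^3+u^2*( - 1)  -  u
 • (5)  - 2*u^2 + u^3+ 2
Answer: 1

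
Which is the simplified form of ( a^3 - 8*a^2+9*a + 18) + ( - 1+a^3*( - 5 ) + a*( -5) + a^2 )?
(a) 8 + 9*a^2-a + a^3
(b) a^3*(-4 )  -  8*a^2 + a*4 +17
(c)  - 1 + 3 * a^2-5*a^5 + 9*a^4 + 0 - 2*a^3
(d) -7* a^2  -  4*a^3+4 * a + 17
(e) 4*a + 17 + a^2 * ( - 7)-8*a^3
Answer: d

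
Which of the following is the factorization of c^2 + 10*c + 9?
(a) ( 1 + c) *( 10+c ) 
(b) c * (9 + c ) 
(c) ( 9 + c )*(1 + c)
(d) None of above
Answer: c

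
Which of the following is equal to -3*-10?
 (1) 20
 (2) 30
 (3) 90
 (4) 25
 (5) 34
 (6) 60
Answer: 2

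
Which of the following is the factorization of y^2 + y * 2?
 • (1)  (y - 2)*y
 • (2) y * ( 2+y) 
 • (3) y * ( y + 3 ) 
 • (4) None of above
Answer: 2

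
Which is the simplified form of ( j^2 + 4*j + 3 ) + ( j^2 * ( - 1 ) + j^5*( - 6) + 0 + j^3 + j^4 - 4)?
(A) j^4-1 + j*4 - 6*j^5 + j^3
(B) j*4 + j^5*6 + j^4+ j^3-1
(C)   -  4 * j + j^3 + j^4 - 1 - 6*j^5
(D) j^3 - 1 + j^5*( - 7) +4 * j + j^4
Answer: A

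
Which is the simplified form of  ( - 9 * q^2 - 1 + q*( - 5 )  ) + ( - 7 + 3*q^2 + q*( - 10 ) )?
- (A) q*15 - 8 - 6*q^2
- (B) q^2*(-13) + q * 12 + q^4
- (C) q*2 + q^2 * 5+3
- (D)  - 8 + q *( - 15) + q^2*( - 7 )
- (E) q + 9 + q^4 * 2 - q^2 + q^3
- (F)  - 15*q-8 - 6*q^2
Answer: F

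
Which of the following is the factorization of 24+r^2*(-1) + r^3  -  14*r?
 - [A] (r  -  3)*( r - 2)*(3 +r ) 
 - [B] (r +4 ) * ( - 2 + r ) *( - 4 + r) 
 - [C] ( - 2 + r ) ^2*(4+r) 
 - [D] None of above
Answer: D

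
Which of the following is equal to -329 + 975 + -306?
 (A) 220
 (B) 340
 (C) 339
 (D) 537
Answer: B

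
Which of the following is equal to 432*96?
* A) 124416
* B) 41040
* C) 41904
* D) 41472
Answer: D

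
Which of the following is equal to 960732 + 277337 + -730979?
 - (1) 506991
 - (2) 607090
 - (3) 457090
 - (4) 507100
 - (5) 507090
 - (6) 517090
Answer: 5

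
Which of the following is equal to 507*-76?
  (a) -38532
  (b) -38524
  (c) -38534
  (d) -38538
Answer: a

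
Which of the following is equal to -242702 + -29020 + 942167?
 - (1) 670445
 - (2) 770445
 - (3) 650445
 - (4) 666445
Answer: 1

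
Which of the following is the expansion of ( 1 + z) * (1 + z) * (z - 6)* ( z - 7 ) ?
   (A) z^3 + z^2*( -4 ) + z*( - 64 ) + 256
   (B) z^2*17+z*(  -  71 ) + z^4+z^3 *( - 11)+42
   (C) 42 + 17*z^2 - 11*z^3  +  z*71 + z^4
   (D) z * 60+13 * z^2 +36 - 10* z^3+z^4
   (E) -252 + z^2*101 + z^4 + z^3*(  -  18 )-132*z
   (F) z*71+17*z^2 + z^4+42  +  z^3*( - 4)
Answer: C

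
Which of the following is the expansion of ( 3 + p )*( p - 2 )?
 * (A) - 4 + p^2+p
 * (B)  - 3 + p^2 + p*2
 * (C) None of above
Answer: C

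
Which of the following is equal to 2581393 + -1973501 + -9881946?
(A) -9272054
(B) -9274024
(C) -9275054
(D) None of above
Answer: D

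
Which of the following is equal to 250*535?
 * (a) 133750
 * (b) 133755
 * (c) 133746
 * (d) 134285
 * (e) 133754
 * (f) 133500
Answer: a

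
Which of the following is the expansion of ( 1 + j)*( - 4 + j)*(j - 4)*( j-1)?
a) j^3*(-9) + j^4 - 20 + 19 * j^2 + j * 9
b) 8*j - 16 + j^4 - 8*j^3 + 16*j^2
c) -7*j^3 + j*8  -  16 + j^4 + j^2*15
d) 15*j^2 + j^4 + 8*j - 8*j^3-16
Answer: d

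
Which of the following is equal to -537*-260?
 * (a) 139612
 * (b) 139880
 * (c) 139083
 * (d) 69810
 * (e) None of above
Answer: e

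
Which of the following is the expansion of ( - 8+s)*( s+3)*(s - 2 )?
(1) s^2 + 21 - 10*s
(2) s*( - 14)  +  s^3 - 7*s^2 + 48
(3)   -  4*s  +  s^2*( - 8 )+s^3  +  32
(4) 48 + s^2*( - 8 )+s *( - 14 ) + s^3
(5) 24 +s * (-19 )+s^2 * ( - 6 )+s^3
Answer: 2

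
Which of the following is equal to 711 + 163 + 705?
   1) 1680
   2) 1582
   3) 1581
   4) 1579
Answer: 4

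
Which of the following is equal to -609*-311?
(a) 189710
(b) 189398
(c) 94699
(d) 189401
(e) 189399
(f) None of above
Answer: e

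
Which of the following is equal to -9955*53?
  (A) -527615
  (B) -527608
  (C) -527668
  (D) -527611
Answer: A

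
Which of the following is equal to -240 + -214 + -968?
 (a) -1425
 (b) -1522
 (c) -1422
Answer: c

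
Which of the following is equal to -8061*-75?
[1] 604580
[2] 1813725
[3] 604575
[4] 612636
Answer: 3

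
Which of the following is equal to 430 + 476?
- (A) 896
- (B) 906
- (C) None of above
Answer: B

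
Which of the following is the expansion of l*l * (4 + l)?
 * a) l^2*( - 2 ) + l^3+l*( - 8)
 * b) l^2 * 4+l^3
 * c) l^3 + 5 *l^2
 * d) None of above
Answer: b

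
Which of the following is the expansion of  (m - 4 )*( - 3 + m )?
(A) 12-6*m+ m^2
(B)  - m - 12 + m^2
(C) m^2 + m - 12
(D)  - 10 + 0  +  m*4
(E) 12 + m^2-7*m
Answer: E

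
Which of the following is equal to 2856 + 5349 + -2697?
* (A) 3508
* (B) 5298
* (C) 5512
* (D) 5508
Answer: D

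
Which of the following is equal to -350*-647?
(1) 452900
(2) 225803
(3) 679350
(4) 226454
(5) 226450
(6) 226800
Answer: 5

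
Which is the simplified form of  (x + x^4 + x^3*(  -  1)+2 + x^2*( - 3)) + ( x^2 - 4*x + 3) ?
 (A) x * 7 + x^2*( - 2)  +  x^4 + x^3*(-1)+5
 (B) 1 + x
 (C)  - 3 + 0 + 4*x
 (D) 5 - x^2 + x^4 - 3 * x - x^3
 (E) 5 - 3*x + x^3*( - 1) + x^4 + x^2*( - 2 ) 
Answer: E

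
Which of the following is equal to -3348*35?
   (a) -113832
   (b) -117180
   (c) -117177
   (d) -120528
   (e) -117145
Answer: b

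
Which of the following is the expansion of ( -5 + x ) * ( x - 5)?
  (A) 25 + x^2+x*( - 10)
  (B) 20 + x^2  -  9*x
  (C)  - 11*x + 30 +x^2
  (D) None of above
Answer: A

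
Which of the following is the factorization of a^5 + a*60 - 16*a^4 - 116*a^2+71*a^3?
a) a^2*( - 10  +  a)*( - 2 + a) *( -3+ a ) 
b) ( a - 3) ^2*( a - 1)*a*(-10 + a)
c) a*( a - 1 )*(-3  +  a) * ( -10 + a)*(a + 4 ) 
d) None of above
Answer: d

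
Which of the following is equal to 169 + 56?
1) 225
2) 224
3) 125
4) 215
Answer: 1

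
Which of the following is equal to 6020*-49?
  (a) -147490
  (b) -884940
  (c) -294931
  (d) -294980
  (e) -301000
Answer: d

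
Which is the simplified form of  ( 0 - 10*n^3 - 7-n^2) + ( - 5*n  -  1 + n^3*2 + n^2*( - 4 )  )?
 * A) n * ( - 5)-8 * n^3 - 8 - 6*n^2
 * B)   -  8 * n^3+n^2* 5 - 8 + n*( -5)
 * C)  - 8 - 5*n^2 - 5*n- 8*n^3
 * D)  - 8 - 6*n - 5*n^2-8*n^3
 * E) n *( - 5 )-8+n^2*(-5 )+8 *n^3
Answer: C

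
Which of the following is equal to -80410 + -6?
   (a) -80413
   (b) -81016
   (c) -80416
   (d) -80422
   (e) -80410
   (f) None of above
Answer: c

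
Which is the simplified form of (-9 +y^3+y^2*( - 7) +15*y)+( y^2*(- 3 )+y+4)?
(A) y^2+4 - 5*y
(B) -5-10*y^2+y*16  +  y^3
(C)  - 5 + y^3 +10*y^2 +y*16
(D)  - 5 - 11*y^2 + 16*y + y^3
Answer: B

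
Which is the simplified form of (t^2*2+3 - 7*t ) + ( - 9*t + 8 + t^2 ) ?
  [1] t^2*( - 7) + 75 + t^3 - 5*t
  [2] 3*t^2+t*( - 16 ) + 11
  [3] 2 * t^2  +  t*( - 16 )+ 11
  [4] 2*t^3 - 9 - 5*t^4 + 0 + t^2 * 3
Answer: 2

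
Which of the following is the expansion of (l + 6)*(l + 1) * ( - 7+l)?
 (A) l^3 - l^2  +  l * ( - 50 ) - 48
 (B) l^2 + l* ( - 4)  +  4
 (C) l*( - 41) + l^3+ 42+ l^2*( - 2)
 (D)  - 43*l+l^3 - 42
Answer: D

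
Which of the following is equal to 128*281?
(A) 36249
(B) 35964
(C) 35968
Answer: C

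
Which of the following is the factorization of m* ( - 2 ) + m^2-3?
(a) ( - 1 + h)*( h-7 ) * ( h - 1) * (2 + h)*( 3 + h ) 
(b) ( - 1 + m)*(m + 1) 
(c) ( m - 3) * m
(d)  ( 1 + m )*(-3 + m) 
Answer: d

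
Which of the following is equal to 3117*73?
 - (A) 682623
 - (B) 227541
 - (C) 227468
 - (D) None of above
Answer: B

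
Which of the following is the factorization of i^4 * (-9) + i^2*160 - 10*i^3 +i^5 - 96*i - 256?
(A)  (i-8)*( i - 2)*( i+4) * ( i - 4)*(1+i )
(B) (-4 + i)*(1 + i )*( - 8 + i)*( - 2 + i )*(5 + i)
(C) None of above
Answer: A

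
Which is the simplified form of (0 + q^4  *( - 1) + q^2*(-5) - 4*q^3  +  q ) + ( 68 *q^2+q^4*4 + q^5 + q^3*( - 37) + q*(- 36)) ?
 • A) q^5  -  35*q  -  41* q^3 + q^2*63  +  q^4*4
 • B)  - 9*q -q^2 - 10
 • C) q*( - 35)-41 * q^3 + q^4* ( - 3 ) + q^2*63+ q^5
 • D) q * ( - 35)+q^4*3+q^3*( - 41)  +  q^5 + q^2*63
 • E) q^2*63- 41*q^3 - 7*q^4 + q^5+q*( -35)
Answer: D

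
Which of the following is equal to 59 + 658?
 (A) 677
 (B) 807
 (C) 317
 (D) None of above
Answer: D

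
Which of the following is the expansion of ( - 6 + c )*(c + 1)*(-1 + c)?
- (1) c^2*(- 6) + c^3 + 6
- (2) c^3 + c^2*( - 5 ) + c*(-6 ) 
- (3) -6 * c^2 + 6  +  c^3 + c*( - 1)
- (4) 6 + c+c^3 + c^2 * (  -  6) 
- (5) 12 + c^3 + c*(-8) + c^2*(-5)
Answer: 3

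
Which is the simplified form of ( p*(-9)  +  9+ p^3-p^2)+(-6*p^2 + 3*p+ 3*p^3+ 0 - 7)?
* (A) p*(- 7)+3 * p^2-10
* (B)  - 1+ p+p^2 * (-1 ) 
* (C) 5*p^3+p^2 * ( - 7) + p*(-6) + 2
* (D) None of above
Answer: D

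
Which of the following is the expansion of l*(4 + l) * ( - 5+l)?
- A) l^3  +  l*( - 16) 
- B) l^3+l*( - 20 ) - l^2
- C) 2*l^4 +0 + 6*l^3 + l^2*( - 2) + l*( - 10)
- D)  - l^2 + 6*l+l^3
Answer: B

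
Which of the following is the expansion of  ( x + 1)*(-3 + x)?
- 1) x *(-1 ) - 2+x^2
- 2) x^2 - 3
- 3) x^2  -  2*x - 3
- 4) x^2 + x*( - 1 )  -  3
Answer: 3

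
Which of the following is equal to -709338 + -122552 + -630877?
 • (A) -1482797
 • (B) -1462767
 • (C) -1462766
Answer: B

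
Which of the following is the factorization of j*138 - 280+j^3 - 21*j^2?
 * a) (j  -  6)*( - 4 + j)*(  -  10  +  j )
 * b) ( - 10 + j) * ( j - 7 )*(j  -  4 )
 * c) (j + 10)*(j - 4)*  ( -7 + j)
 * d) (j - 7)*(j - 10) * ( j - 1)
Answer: b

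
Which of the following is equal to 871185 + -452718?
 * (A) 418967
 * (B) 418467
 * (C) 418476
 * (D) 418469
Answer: B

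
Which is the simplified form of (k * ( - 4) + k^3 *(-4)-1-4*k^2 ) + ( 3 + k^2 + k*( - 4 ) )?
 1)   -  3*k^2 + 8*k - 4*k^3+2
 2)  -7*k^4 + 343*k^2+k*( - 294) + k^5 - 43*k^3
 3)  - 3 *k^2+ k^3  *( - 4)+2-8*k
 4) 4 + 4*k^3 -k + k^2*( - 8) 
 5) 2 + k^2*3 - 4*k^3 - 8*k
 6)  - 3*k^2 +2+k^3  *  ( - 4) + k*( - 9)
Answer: 3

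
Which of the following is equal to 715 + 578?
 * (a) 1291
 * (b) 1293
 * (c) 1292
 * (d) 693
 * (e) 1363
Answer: b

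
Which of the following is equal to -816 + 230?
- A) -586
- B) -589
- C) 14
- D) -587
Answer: A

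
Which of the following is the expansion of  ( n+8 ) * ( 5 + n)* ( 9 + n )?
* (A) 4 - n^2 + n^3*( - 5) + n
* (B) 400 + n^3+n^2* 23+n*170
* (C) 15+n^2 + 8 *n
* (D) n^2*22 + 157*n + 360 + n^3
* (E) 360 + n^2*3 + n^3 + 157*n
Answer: D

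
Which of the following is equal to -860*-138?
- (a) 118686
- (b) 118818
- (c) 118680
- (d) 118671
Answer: c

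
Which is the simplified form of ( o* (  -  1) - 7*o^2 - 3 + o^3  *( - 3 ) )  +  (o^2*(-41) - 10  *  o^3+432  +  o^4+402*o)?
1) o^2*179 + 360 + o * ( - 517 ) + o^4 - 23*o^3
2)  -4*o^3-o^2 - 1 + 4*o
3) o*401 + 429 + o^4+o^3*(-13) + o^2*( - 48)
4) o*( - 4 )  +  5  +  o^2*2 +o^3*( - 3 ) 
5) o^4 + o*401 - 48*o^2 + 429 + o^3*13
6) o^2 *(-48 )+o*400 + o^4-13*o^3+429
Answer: 3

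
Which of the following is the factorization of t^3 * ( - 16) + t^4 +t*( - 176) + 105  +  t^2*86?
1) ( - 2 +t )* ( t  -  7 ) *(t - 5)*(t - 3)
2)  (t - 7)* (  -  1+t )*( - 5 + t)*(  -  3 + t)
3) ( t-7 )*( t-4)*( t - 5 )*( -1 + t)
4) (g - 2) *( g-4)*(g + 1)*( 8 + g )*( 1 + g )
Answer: 2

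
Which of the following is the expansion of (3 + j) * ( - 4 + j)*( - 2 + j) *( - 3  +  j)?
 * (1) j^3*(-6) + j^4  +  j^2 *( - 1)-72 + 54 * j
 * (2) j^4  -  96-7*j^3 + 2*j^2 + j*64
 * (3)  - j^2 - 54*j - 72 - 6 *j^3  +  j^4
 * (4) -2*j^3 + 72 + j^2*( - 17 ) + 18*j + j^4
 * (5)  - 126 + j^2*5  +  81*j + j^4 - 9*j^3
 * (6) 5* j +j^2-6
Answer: 1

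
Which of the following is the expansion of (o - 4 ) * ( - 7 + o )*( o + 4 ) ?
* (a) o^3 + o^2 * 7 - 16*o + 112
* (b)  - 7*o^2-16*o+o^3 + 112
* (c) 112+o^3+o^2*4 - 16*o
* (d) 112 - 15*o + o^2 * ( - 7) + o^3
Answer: b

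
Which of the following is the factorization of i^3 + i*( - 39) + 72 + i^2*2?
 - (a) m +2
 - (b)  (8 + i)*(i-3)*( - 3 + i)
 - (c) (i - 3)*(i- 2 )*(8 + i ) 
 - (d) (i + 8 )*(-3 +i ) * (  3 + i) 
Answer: b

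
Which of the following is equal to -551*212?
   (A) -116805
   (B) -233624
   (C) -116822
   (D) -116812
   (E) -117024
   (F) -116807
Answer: D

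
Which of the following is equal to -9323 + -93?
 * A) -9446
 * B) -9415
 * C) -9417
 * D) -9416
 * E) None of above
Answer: D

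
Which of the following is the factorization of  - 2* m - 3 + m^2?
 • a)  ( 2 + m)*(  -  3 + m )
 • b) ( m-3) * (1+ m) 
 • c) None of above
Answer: b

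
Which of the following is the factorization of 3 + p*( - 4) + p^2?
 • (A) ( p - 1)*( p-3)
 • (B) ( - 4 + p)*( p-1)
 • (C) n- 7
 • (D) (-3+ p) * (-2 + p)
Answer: A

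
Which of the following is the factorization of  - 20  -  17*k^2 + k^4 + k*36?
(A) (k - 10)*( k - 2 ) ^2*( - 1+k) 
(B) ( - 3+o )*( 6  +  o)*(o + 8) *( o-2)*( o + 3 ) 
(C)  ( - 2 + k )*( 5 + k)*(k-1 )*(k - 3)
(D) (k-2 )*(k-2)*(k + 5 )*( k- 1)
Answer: D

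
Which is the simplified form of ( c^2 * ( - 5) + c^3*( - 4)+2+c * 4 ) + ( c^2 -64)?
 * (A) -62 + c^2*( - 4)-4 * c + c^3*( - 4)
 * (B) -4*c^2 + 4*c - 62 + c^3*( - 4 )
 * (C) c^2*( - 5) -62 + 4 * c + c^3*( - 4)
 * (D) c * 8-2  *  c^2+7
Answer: B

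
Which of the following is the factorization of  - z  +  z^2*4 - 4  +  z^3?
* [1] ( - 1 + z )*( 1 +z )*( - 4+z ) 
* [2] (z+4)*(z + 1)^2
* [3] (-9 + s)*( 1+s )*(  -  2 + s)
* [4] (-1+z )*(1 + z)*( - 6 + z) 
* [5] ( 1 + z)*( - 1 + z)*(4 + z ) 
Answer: 5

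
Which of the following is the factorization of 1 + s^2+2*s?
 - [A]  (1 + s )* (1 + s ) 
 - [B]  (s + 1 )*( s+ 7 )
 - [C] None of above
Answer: A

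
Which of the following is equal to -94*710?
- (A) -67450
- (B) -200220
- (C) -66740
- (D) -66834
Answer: C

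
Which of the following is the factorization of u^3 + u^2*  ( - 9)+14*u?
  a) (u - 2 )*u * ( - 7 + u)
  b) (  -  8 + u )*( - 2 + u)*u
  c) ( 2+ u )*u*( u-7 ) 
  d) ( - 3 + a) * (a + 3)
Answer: a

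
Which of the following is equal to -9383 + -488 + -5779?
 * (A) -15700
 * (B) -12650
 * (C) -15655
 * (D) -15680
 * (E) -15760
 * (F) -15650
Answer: F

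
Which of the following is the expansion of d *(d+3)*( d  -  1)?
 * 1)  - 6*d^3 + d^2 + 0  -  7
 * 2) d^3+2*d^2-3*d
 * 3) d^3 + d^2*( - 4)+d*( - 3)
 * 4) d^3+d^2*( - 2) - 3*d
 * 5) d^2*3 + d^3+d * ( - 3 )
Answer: 2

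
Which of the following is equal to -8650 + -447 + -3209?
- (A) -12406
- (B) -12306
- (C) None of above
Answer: B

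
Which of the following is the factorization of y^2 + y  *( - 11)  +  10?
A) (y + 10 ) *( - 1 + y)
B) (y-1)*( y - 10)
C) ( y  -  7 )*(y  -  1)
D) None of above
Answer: B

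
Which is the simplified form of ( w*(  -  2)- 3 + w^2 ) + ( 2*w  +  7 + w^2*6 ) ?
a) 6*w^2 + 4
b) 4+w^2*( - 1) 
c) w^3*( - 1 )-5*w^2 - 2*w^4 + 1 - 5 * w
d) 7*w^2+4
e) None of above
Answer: d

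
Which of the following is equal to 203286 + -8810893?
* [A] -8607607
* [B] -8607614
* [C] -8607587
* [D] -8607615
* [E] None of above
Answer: A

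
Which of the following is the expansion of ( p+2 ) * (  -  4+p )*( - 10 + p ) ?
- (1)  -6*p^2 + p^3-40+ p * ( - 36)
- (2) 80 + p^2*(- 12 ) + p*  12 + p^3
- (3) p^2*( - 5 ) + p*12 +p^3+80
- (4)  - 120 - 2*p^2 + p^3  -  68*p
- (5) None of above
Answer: 2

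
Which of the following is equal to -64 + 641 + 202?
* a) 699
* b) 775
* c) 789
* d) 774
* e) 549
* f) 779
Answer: f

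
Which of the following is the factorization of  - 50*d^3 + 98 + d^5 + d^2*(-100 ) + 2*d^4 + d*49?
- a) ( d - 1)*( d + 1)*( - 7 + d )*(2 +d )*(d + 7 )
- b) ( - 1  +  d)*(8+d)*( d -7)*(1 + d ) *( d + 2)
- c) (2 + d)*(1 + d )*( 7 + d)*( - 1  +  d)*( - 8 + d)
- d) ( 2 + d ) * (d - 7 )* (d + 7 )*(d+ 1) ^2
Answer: a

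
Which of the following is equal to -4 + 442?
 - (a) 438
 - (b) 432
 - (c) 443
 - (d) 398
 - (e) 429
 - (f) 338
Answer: a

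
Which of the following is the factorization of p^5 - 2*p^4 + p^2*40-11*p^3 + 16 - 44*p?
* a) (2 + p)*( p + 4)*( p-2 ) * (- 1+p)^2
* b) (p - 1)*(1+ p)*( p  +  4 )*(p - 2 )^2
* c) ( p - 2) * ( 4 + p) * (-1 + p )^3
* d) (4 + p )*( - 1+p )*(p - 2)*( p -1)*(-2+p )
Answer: d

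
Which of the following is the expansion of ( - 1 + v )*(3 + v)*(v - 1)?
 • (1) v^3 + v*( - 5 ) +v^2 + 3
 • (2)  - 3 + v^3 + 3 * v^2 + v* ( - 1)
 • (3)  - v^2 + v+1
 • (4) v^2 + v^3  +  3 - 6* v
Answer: 1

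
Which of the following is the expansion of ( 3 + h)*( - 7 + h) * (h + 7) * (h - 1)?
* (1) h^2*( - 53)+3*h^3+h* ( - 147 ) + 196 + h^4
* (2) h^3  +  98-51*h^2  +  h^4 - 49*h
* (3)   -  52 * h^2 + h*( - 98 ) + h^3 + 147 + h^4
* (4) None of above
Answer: 4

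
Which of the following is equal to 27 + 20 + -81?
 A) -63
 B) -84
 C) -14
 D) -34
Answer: D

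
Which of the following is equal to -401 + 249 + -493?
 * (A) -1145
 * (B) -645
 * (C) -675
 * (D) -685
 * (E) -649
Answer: B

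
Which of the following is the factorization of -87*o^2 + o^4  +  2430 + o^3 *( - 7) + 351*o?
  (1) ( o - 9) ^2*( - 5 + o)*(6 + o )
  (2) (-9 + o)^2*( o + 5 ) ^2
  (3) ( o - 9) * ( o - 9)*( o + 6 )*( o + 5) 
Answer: 3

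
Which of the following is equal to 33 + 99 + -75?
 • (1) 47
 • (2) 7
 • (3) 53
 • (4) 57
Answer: 4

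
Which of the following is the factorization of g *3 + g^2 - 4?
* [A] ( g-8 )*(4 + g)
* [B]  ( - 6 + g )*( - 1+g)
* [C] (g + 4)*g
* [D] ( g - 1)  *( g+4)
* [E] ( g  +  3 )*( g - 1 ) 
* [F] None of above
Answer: D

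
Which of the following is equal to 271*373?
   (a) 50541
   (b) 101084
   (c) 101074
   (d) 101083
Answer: d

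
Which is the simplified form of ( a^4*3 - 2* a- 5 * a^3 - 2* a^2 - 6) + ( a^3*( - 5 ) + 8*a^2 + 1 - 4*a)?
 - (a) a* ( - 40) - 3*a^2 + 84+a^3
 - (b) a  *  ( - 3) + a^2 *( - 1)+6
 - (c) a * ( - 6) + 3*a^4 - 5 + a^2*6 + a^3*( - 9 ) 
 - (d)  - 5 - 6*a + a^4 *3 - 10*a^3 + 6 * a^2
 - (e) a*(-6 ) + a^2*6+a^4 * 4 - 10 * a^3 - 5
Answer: d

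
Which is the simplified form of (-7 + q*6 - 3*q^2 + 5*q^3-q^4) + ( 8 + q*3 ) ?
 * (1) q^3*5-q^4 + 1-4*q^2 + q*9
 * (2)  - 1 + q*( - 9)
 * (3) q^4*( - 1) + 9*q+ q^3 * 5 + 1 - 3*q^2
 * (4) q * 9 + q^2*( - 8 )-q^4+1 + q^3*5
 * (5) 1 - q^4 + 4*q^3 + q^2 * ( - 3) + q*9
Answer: 3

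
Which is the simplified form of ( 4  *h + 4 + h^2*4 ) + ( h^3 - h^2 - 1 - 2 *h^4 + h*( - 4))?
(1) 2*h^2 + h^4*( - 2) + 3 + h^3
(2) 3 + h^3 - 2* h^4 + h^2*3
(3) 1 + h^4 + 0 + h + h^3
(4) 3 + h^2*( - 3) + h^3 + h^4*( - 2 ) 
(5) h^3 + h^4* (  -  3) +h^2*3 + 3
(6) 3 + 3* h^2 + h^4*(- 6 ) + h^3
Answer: 2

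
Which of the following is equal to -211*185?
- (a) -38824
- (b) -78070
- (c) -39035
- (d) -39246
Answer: c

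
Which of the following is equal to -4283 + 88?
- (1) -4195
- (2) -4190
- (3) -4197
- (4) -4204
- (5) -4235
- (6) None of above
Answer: 1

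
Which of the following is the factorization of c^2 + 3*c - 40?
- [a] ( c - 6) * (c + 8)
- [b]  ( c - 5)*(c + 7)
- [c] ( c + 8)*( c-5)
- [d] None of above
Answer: c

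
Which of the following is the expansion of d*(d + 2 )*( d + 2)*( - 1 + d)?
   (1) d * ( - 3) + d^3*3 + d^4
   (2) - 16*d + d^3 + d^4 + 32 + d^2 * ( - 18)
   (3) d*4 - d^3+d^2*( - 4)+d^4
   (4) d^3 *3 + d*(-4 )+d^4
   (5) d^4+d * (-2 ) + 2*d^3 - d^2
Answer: 4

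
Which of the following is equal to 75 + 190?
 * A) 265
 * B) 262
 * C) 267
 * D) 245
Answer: A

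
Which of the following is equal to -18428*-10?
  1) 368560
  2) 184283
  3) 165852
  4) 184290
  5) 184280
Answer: 5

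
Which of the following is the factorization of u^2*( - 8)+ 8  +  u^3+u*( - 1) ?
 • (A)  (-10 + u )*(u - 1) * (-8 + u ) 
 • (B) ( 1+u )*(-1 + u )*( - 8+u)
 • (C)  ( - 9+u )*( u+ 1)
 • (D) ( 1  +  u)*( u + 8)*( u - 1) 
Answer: B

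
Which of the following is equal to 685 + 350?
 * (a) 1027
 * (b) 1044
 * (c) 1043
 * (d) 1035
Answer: d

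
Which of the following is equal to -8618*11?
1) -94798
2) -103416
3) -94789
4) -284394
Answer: 1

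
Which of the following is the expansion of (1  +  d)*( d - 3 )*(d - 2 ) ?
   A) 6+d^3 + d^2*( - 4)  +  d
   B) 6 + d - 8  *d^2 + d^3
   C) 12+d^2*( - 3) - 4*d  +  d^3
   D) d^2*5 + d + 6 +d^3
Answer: A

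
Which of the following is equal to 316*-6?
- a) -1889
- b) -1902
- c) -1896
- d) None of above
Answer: c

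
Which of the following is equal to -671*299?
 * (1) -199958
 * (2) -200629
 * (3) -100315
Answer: 2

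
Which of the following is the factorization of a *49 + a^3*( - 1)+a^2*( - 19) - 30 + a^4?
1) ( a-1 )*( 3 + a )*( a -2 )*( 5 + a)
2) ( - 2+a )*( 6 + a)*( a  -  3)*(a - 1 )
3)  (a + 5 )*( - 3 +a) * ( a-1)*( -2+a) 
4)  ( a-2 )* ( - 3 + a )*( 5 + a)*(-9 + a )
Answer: 3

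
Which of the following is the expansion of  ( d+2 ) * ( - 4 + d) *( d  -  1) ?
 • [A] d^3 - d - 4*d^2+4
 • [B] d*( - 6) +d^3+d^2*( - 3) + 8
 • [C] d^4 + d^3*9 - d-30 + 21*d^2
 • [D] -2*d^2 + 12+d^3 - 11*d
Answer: B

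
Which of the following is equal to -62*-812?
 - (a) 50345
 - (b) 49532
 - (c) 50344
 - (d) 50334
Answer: c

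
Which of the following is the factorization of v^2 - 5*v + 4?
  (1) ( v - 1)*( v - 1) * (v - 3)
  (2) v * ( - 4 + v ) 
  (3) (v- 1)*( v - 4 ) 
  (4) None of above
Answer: 3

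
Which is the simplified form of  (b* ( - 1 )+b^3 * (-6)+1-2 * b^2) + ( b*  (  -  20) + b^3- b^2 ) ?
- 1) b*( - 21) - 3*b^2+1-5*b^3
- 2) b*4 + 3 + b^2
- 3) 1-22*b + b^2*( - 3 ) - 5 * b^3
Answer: 1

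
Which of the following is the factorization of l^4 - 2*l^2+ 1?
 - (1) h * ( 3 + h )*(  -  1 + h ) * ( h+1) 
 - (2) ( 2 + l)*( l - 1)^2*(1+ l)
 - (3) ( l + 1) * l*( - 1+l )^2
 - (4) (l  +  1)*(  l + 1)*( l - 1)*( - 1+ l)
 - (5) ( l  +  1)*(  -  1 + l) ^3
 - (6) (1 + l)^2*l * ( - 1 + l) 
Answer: 4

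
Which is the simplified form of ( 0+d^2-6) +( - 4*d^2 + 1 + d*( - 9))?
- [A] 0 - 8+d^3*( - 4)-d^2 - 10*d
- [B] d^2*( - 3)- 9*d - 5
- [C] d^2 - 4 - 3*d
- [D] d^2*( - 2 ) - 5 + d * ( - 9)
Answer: B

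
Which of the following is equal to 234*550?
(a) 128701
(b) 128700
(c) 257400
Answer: b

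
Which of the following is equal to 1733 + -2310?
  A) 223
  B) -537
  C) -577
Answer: C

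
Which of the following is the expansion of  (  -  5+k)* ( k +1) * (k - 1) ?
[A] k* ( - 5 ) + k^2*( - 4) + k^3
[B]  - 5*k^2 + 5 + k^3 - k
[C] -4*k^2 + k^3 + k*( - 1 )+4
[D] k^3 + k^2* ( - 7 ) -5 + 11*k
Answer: B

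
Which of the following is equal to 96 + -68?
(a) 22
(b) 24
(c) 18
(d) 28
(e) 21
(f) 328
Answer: d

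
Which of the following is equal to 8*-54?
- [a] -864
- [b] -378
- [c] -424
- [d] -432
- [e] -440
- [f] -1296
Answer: d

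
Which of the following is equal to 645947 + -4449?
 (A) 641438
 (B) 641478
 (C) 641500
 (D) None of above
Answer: D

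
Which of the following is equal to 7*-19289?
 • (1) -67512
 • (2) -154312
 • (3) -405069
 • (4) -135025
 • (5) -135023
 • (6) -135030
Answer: 5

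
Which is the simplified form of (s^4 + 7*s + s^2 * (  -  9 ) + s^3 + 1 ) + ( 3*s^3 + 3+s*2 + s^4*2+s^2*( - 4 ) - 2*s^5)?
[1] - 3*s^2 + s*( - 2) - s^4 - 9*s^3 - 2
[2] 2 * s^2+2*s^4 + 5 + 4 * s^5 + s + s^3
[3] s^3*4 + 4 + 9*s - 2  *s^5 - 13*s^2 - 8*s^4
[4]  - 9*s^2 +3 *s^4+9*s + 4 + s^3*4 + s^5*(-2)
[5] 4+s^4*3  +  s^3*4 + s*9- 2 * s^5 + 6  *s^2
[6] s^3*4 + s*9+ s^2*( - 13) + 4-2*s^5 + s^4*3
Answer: 6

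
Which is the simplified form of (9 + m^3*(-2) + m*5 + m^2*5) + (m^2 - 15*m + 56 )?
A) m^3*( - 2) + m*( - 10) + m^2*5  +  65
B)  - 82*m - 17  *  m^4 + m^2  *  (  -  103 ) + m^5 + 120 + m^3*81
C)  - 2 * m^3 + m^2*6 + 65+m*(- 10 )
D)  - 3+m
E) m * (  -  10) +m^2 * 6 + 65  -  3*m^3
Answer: C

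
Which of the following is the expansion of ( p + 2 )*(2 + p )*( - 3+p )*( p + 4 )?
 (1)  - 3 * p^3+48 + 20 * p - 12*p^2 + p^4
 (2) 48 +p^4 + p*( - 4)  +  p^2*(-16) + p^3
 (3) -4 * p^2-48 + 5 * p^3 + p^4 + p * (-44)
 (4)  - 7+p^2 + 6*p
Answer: 3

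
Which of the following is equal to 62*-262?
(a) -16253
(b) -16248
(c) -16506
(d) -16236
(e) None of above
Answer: e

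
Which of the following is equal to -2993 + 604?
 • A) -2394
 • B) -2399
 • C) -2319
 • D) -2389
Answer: D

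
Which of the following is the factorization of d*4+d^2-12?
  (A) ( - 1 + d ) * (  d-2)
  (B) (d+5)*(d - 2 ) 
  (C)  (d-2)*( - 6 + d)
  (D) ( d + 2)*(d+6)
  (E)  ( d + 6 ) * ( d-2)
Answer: E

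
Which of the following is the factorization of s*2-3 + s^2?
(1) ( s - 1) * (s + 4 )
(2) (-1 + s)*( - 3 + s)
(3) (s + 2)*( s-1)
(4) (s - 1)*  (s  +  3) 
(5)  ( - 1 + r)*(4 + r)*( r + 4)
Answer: 4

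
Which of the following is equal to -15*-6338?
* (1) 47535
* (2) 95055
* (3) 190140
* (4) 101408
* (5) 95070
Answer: 5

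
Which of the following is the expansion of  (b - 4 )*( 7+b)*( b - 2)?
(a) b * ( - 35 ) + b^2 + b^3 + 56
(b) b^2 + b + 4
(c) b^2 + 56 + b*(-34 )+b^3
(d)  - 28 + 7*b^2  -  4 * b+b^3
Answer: c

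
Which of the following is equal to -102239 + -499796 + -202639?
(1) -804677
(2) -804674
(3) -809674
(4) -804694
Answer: 2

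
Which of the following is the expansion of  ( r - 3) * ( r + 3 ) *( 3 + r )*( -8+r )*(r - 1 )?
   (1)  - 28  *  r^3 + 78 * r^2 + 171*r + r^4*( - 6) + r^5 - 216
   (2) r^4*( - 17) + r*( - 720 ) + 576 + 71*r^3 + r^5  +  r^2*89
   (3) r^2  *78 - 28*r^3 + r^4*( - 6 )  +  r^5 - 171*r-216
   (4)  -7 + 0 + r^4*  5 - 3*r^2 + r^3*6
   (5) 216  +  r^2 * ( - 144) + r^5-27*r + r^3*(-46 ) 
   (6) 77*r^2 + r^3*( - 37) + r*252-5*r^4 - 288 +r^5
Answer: 1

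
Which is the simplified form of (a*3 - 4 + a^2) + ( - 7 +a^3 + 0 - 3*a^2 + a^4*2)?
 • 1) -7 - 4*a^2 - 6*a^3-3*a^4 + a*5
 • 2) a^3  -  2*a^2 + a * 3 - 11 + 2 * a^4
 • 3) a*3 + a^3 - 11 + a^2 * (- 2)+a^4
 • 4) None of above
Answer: 2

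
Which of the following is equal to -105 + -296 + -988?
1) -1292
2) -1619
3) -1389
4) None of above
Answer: 3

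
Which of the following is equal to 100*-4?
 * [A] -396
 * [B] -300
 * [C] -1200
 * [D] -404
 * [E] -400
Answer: E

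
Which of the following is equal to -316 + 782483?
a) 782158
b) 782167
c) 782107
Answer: b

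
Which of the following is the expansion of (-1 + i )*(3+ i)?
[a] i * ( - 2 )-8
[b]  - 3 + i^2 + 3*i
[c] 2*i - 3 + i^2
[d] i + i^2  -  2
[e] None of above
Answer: c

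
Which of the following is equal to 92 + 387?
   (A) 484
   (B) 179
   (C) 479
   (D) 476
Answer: C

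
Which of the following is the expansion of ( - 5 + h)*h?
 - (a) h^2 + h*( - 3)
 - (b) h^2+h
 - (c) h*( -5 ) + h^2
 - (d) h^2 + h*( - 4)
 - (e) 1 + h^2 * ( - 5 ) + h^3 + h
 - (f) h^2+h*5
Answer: c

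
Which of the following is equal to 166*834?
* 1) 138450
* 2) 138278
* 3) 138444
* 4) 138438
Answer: 3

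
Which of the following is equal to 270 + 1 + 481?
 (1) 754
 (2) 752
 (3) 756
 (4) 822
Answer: 2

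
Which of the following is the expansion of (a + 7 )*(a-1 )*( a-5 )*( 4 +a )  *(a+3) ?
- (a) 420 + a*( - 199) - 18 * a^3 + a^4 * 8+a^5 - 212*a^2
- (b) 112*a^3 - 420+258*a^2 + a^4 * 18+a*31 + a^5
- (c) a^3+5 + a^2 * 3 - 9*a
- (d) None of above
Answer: a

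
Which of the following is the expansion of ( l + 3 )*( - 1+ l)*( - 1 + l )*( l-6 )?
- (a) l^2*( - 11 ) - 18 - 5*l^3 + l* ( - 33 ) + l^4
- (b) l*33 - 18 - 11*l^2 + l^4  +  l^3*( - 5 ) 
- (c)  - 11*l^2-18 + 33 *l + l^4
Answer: b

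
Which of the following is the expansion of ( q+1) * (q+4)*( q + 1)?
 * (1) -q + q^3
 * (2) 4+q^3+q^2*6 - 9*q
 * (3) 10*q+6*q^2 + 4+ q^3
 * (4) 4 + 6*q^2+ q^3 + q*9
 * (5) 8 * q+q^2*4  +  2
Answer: 4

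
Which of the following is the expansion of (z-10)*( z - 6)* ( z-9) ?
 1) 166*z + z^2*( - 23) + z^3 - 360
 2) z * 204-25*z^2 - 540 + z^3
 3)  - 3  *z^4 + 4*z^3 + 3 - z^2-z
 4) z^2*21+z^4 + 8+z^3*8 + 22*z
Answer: 2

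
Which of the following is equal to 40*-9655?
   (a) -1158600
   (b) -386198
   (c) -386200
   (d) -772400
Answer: c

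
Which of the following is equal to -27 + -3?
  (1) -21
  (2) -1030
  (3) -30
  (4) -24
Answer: 3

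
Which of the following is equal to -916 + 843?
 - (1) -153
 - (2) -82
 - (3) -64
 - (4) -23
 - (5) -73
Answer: 5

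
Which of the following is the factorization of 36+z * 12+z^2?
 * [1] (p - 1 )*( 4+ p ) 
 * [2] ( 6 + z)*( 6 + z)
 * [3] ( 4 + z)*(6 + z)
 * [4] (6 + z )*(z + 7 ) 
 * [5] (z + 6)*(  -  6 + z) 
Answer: 2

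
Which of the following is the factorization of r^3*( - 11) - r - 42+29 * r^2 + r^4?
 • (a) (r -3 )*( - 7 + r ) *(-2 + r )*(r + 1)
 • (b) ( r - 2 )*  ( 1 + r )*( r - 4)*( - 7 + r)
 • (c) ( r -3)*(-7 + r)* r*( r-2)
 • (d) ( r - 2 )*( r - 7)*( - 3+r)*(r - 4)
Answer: a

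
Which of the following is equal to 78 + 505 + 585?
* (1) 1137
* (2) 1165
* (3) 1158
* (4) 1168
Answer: 4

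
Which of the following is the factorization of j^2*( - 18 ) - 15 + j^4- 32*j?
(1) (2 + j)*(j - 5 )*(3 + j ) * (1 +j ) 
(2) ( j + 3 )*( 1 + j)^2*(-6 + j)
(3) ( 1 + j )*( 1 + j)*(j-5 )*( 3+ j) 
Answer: 3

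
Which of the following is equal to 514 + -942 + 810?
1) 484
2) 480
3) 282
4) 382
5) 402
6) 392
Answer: 4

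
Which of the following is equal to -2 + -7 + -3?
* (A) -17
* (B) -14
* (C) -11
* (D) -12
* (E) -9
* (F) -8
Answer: D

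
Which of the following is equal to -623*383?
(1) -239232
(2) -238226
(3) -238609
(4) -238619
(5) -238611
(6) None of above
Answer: 3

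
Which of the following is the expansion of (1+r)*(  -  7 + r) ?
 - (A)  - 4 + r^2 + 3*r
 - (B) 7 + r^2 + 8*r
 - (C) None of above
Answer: C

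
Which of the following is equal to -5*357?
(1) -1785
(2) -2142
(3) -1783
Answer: 1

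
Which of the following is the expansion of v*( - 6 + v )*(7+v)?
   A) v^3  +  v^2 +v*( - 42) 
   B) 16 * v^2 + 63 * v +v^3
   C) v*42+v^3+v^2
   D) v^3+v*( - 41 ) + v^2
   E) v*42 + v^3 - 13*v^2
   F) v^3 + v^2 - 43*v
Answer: A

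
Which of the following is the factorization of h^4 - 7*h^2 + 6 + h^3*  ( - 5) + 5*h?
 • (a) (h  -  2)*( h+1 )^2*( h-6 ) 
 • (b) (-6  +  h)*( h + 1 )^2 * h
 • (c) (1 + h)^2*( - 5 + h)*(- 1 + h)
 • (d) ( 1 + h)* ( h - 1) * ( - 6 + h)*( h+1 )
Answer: d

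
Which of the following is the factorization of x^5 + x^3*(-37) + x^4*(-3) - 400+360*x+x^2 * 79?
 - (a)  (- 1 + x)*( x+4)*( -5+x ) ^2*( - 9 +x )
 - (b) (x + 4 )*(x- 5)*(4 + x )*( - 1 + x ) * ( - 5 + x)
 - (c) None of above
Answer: b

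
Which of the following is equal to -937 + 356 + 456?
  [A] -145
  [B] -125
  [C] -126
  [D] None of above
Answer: B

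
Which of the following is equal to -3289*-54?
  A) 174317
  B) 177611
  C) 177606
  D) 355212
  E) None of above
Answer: C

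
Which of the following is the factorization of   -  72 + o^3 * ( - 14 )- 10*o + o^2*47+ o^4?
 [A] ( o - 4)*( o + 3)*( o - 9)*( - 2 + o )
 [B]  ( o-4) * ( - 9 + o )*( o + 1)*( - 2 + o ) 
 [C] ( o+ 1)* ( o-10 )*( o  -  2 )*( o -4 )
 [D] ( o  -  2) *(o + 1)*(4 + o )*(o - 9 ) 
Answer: B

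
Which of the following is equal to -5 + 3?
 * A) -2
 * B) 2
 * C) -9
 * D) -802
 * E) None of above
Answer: A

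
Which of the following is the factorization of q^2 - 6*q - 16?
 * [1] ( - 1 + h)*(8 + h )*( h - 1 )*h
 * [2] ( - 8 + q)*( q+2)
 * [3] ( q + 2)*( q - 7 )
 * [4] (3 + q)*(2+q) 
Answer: 2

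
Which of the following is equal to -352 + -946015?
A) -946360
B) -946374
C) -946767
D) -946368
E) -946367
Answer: E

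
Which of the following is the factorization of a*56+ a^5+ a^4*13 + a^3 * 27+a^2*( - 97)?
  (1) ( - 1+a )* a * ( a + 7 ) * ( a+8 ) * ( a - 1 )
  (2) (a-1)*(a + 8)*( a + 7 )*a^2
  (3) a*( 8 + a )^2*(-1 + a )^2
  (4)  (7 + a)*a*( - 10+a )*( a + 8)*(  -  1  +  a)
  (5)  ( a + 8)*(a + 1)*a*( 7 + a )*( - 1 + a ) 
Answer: 1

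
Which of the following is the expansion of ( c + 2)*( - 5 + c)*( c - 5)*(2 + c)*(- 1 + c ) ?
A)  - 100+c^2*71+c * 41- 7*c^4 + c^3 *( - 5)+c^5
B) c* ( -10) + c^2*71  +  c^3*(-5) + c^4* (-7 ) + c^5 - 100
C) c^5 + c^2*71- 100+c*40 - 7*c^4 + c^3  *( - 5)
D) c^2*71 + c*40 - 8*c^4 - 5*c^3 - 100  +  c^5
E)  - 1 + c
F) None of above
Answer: C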